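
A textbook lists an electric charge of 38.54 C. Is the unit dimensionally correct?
Yes

electric charge has SI base units: A * s
C reduces to the same SI base units, so it is a valid unit for electric charge.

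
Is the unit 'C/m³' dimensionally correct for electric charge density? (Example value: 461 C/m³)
Yes

electric charge density has SI base units: A * s / m^3
C/m³ reduces to the same SI base units, so it is a valid unit for electric charge density.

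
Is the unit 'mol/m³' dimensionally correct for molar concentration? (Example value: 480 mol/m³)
Yes

molar concentration has SI base units: mol / m^3
mol/m³ reduces to the same SI base units, so it is a valid unit for molar concentration.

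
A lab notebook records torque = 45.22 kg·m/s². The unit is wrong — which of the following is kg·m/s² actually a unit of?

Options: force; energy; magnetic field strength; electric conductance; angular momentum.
force

torque should have units dimensionally equivalent to kg * m^2 / s^2 (e.g. N·m).
The given unit 'kg·m/s²' reduces to kg * m / s^2. Of the listed options, that is the dimensionality of force.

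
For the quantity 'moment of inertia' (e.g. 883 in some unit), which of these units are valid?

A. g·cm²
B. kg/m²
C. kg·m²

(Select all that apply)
A, C

moment of inertia has SI base units: kg * m^2

Checking each option against kg * m^2:
  A. g·cm²: ✓ matches
  B. kg/m²: ✗ does not match
  C. kg·m²: ✓ matches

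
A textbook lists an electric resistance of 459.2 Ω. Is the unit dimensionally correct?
Yes

electric resistance has SI base units: kg * m^2 / (A^2 * s^3)
Ω reduces to the same SI base units, so it is a valid unit for electric resistance.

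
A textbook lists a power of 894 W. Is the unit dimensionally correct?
Yes

power has SI base units: kg * m^2 / s^3
W reduces to the same SI base units, so it is a valid unit for power.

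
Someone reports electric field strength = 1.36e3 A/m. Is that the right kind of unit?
No

electric field strength has SI base units: kg * m / (A * s^3)
A/m does NOT reduce to kg * m / (A * s^3); a valid unit for electric field strength would be e.g. V/m.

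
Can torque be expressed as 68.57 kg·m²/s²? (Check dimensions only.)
Yes

torque has SI base units: kg * m^2 / s^2
kg·m²/s² reduces to the same SI base units, so it is a valid unit for torque.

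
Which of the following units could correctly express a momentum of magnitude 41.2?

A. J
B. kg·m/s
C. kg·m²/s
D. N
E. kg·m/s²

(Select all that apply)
B

momentum has SI base units: kg * m / s

Checking each option against kg * m / s:
  A. J: ✗ does not match
  B. kg·m/s: ✓ matches
  C. kg·m²/s: ✗ does not match
  D. N: ✗ does not match
  E. kg·m/s²: ✗ does not match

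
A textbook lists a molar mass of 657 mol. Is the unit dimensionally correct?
No

molar mass has SI base units: kg / mol
mol does NOT reduce to kg / mol; a valid unit for molar mass would be e.g. kg/mol.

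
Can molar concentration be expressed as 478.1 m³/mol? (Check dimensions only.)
No

molar concentration has SI base units: mol / m^3
m³/mol does NOT reduce to mol / m^3; a valid unit for molar concentration would be e.g. mol/m³.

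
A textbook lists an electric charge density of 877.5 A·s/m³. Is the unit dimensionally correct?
Yes

electric charge density has SI base units: A * s / m^3
A·s/m³ reduces to the same SI base units, so it is a valid unit for electric charge density.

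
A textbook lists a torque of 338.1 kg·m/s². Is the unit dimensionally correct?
No

torque has SI base units: kg * m^2 / s^2
kg·m/s² does NOT reduce to kg * m^2 / s^2; a valid unit for torque would be e.g. N·m.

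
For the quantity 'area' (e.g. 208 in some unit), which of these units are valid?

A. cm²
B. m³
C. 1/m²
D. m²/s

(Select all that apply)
A

area has SI base units: m^2

Checking each option against m^2:
  A. cm²: ✓ matches
  B. m³: ✗ does not match
  C. 1/m²: ✗ does not match
  D. m²/s: ✗ does not match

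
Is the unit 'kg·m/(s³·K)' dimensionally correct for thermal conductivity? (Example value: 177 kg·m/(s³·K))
Yes

thermal conductivity has SI base units: kg * m / (s^3 * K)
kg·m/(s³·K) reduces to the same SI base units, so it is a valid unit for thermal conductivity.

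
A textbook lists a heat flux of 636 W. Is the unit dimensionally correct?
No

heat flux has SI base units: kg / s^3
W does NOT reduce to kg / s^3; a valid unit for heat flux would be e.g. W/m².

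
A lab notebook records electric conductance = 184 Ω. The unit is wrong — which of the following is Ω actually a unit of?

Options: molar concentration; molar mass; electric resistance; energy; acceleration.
electric resistance

electric conductance should have units dimensionally equivalent to A^2 * s^3 / (kg * m^2) (e.g. S).
The given unit 'Ω' reduces to kg * m^2 / (A^2 * s^3). Of the listed options, that is the dimensionality of electric resistance.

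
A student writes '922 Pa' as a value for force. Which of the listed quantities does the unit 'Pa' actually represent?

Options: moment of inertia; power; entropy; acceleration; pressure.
pressure

force should have units dimensionally equivalent to kg * m / s^2 (e.g. N).
The given unit 'Pa' reduces to kg / (m * s^2). Of the listed options, that is the dimensionality of pressure.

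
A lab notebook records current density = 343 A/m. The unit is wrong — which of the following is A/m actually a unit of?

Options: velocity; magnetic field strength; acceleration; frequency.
magnetic field strength

current density should have units dimensionally equivalent to A / m^2 (e.g. A/m²).
The given unit 'A/m' reduces to A / m. Of the listed options, that is the dimensionality of magnetic field strength.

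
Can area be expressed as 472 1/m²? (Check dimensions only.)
No

area has SI base units: m^2
1/m² does NOT reduce to m^2; a valid unit for area would be e.g. m².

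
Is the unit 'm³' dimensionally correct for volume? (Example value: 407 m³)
Yes

volume has SI base units: m^3
m³ reduces to the same SI base units, so it is a valid unit for volume.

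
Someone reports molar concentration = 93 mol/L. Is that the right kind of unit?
Yes

molar concentration has SI base units: mol / m^3
mol/L reduces to the same SI base units, so it is a valid unit for molar concentration.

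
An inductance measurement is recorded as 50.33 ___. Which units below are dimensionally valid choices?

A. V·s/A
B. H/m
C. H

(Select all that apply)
A, C

inductance has SI base units: kg * m^2 / (A^2 * s^2)

Checking each option against kg * m^2 / (A^2 * s^2):
  A. V·s/A: ✓ matches
  B. H/m: ✗ does not match
  C. H: ✓ matches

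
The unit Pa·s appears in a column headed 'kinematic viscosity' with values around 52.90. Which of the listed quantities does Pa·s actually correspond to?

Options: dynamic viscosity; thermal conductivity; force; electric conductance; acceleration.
dynamic viscosity

kinematic viscosity should have units dimensionally equivalent to m^2 / s (e.g. m²/s).
The given unit 'Pa·s' reduces to kg / (m * s). Of the listed options, that is the dimensionality of dynamic viscosity.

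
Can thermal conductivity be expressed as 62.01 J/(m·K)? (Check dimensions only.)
No

thermal conductivity has SI base units: kg * m / (s^3 * K)
J/(m·K) does NOT reduce to kg * m / (s^3 * K); a valid unit for thermal conductivity would be e.g. W/(m·K).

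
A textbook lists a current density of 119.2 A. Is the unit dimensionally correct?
No

current density has SI base units: A / m^2
A does NOT reduce to A / m^2; a valid unit for current density would be e.g. A/m².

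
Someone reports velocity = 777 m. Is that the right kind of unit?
No

velocity has SI base units: m / s
m does NOT reduce to m / s; a valid unit for velocity would be e.g. m/s.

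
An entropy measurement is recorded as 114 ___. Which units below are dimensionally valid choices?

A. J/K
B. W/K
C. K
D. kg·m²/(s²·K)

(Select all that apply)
A, D

entropy has SI base units: kg * m^2 / (s^2 * K)

Checking each option against kg * m^2 / (s^2 * K):
  A. J/K: ✓ matches
  B. W/K: ✗ does not match
  C. K: ✗ does not match
  D. kg·m²/(s²·K): ✓ matches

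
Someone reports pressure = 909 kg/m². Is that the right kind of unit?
No

pressure has SI base units: kg / (m * s^2)
kg/m² does NOT reduce to kg / (m * s^2); a valid unit for pressure would be e.g. Pa.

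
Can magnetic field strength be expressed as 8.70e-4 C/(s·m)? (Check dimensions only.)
Yes

magnetic field strength has SI base units: A / m
C/(s·m) reduces to the same SI base units, so it is a valid unit for magnetic field strength.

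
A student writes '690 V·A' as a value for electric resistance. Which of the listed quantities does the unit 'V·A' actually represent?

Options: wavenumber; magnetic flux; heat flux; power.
power

electric resistance should have units dimensionally equivalent to kg * m^2 / (A^2 * s^3) (e.g. Ω).
The given unit 'V·A' reduces to kg * m^2 / s^3. Of the listed options, that is the dimensionality of power.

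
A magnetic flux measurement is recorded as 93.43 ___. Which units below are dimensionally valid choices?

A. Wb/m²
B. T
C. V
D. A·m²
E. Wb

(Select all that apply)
E

magnetic flux has SI base units: kg * m^2 / (A * s^2)

Checking each option against kg * m^2 / (A * s^2):
  A. Wb/m²: ✗ does not match
  B. T: ✗ does not match
  C. V: ✗ does not match
  D. A·m²: ✗ does not match
  E. Wb: ✓ matches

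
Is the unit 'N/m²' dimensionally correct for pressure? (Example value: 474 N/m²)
Yes

pressure has SI base units: kg / (m * s^2)
N/m² reduces to the same SI base units, so it is a valid unit for pressure.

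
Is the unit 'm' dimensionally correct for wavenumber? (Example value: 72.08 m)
No

wavenumber has SI base units: 1 / m
m does NOT reduce to 1 / m; a valid unit for wavenumber would be e.g. 1/m.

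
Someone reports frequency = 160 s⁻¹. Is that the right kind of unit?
Yes

frequency has SI base units: 1 / s
s⁻¹ reduces to the same SI base units, so it is a valid unit for frequency.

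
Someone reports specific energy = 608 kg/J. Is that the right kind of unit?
No

specific energy has SI base units: m^2 / s^2
kg/J does NOT reduce to m^2 / s^2; a valid unit for specific energy would be e.g. J/kg.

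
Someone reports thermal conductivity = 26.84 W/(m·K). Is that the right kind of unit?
Yes

thermal conductivity has SI base units: kg * m / (s^3 * K)
W/(m·K) reduces to the same SI base units, so it is a valid unit for thermal conductivity.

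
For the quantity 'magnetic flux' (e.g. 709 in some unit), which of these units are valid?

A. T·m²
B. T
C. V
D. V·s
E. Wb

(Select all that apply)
A, D, E

magnetic flux has SI base units: kg * m^2 / (A * s^2)

Checking each option against kg * m^2 / (A * s^2):
  A. T·m²: ✓ matches
  B. T: ✗ does not match
  C. V: ✗ does not match
  D. V·s: ✓ matches
  E. Wb: ✓ matches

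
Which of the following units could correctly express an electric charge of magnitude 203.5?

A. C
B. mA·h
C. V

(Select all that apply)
A, B

electric charge has SI base units: A * s

Checking each option against A * s:
  A. C: ✓ matches
  B. mA·h: ✓ matches
  C. V: ✗ does not match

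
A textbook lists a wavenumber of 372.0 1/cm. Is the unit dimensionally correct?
Yes

wavenumber has SI base units: 1 / m
1/cm reduces to the same SI base units, so it is a valid unit for wavenumber.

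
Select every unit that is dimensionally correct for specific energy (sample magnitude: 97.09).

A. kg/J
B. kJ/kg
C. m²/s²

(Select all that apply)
B, C

specific energy has SI base units: m^2 / s^2

Checking each option against m^2 / s^2:
  A. kg/J: ✗ does not match
  B. kJ/kg: ✓ matches
  C. m²/s²: ✓ matches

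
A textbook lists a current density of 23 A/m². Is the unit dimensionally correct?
Yes

current density has SI base units: A / m^2
A/m² reduces to the same SI base units, so it is a valid unit for current density.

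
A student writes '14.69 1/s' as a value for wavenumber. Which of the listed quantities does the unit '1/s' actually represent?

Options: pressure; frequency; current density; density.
frequency

wavenumber should have units dimensionally equivalent to 1 / m (e.g. 1/m).
The given unit '1/s' reduces to 1 / s. Of the listed options, that is the dimensionality of frequency.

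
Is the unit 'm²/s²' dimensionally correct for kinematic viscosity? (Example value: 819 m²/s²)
No

kinematic viscosity has SI base units: m^2 / s
m²/s² does NOT reduce to m^2 / s; a valid unit for kinematic viscosity would be e.g. m²/s.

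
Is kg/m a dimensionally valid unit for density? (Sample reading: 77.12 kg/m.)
No

density has SI base units: kg / m^3
kg/m does NOT reduce to kg / m^3; a valid unit for density would be e.g. kg/m³.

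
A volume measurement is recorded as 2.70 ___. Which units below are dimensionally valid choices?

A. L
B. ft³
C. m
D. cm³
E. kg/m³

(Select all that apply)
A, B, D

volume has SI base units: m^3

Checking each option against m^3:
  A. L: ✓ matches
  B. ft³: ✓ matches
  C. m: ✗ does not match
  D. cm³: ✓ matches
  E. kg/m³: ✗ does not match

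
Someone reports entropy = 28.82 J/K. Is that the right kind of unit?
Yes

entropy has SI base units: kg * m^2 / (s^2 * K)
J/K reduces to the same SI base units, so it is a valid unit for entropy.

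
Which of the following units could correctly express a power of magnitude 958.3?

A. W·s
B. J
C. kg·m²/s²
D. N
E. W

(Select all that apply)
E

power has SI base units: kg * m^2 / s^3

Checking each option against kg * m^2 / s^3:
  A. W·s: ✗ does not match
  B. J: ✗ does not match
  C. kg·m²/s²: ✗ does not match
  D. N: ✗ does not match
  E. W: ✓ matches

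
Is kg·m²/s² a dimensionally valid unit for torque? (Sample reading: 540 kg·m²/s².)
Yes

torque has SI base units: kg * m^2 / s^2
kg·m²/s² reduces to the same SI base units, so it is a valid unit for torque.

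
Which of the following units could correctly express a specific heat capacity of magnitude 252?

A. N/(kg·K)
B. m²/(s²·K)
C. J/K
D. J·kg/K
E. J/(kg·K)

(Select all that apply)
B, E

specific heat capacity has SI base units: m^2 / (s^2 * K)

Checking each option against m^2 / (s^2 * K):
  A. N/(kg·K): ✗ does not match
  B. m²/(s²·K): ✓ matches
  C. J/K: ✗ does not match
  D. J·kg/K: ✗ does not match
  E. J/(kg·K): ✓ matches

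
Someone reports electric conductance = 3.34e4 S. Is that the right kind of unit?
Yes

electric conductance has SI base units: A^2 * s^3 / (kg * m^2)
S reduces to the same SI base units, so it is a valid unit for electric conductance.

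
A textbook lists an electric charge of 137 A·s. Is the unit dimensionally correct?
Yes

electric charge has SI base units: A * s
A·s reduces to the same SI base units, so it is a valid unit for electric charge.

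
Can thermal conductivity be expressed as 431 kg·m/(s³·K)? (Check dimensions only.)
Yes

thermal conductivity has SI base units: kg * m / (s^3 * K)
kg·m/(s³·K) reduces to the same SI base units, so it is a valid unit for thermal conductivity.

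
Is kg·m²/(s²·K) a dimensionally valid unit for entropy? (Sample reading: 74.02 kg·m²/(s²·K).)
Yes

entropy has SI base units: kg * m^2 / (s^2 * K)
kg·m²/(s²·K) reduces to the same SI base units, so it is a valid unit for entropy.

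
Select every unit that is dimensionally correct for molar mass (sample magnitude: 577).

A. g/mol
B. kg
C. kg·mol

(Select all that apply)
A

molar mass has SI base units: kg / mol

Checking each option against kg / mol:
  A. g/mol: ✓ matches
  B. kg: ✗ does not match
  C. kg·mol: ✗ does not match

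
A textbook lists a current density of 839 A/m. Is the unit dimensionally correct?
No

current density has SI base units: A / m^2
A/m does NOT reduce to A / m^2; a valid unit for current density would be e.g. A/m².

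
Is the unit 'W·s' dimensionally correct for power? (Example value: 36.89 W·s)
No

power has SI base units: kg * m^2 / s^3
W·s does NOT reduce to kg * m^2 / s^3; a valid unit for power would be e.g. W.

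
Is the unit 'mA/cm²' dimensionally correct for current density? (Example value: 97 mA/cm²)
Yes

current density has SI base units: A / m^2
mA/cm² reduces to the same SI base units, so it is a valid unit for current density.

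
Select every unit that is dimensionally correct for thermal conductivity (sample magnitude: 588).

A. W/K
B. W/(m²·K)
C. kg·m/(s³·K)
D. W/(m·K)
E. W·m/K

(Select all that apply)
C, D

thermal conductivity has SI base units: kg * m / (s^3 * K)

Checking each option against kg * m / (s^3 * K):
  A. W/K: ✗ does not match
  B. W/(m²·K): ✗ does not match
  C. kg·m/(s³·K): ✓ matches
  D. W/(m·K): ✓ matches
  E. W·m/K: ✗ does not match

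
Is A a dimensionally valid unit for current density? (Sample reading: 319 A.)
No

current density has SI base units: A / m^2
A does NOT reduce to A / m^2; a valid unit for current density would be e.g. A/m².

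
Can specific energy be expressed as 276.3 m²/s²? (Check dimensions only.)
Yes

specific energy has SI base units: m^2 / s^2
m²/s² reduces to the same SI base units, so it is a valid unit for specific energy.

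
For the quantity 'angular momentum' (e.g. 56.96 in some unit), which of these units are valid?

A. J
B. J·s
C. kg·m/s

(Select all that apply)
B

angular momentum has SI base units: kg * m^2 / s

Checking each option against kg * m^2 / s:
  A. J: ✗ does not match
  B. J·s: ✓ matches
  C. kg·m/s: ✗ does not match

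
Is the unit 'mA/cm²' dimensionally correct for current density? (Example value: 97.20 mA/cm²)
Yes

current density has SI base units: A / m^2
mA/cm² reduces to the same SI base units, so it is a valid unit for current density.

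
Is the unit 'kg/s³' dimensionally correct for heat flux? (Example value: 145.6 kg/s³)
Yes

heat flux has SI base units: kg / s^3
kg/s³ reduces to the same SI base units, so it is a valid unit for heat flux.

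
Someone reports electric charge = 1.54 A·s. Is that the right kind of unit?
Yes

electric charge has SI base units: A * s
A·s reduces to the same SI base units, so it is a valid unit for electric charge.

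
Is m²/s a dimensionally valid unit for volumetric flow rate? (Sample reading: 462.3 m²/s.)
No

volumetric flow rate has SI base units: m^3 / s
m²/s does NOT reduce to m^3 / s; a valid unit for volumetric flow rate would be e.g. m³/s.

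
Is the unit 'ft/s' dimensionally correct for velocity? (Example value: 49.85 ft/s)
Yes

velocity has SI base units: m / s
ft/s reduces to the same SI base units, so it is a valid unit for velocity.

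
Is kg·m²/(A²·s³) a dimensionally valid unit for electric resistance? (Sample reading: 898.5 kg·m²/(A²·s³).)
Yes

electric resistance has SI base units: kg * m^2 / (A^2 * s^3)
kg·m²/(A²·s³) reduces to the same SI base units, so it is a valid unit for electric resistance.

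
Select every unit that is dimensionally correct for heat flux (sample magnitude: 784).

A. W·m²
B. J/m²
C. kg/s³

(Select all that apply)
C

heat flux has SI base units: kg / s^3

Checking each option against kg / s^3:
  A. W·m²: ✗ does not match
  B. J/m²: ✗ does not match
  C. kg/s³: ✓ matches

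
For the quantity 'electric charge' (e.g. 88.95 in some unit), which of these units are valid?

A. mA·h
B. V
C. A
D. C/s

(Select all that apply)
A

electric charge has SI base units: A * s

Checking each option against A * s:
  A. mA·h: ✓ matches
  B. V: ✗ does not match
  C. A: ✗ does not match
  D. C/s: ✗ does not match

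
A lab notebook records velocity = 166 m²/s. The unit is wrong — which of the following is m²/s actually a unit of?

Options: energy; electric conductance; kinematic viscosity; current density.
kinematic viscosity

velocity should have units dimensionally equivalent to m / s (e.g. m/s).
The given unit 'm²/s' reduces to m^2 / s. Of the listed options, that is the dimensionality of kinematic viscosity.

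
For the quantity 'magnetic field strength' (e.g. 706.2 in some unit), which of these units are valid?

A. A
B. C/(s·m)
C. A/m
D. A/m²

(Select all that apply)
B, C

magnetic field strength has SI base units: A / m

Checking each option against A / m:
  A. A: ✗ does not match
  B. C/(s·m): ✓ matches
  C. A/m: ✓ matches
  D. A/m²: ✗ does not match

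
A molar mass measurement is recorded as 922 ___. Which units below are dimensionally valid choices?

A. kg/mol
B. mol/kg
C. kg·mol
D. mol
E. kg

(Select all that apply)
A

molar mass has SI base units: kg / mol

Checking each option against kg / mol:
  A. kg/mol: ✓ matches
  B. mol/kg: ✗ does not match
  C. kg·mol: ✗ does not match
  D. mol: ✗ does not match
  E. kg: ✗ does not match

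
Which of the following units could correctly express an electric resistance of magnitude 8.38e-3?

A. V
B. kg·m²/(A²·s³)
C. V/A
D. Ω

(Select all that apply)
B, C, D

electric resistance has SI base units: kg * m^2 / (A^2 * s^3)

Checking each option against kg * m^2 / (A^2 * s^3):
  A. V: ✗ does not match
  B. kg·m²/(A²·s³): ✓ matches
  C. V/A: ✓ matches
  D. Ω: ✓ matches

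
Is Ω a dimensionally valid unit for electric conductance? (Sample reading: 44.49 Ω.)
No

electric conductance has SI base units: A^2 * s^3 / (kg * m^2)
Ω does NOT reduce to A^2 * s^3 / (kg * m^2); a valid unit for electric conductance would be e.g. S.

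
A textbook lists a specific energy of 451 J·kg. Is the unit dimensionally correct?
No

specific energy has SI base units: m^2 / s^2
J·kg does NOT reduce to m^2 / s^2; a valid unit for specific energy would be e.g. J/kg.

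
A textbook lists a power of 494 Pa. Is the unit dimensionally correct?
No

power has SI base units: kg * m^2 / s^3
Pa does NOT reduce to kg * m^2 / s^3; a valid unit for power would be e.g. W.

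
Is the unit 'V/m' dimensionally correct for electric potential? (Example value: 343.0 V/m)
No

electric potential has SI base units: kg * m^2 / (A * s^3)
V/m does NOT reduce to kg * m^2 / (A * s^3); a valid unit for electric potential would be e.g. V.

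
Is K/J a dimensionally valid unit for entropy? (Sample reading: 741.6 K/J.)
No

entropy has SI base units: kg * m^2 / (s^2 * K)
K/J does NOT reduce to kg * m^2 / (s^2 * K); a valid unit for entropy would be e.g. J/K.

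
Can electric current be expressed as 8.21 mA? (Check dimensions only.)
Yes

electric current has SI base units: A
mA reduces to the same SI base units, so it is a valid unit for electric current.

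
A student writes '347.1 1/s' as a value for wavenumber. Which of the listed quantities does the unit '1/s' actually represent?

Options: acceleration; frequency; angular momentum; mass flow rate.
frequency

wavenumber should have units dimensionally equivalent to 1 / m (e.g. 1/m).
The given unit '1/s' reduces to 1 / s. Of the listed options, that is the dimensionality of frequency.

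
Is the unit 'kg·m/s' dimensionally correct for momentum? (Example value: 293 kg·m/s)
Yes

momentum has SI base units: kg * m / s
kg·m/s reduces to the same SI base units, so it is a valid unit for momentum.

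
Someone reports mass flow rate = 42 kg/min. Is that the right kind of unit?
Yes

mass flow rate has SI base units: kg / s
kg/min reduces to the same SI base units, so it is a valid unit for mass flow rate.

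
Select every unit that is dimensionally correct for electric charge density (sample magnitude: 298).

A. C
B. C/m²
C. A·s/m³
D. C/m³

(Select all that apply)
C, D

electric charge density has SI base units: A * s / m^3

Checking each option against A * s / m^3:
  A. C: ✗ does not match
  B. C/m²: ✗ does not match
  C. A·s/m³: ✓ matches
  D. C/m³: ✓ matches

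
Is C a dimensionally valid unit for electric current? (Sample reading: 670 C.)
No

electric current has SI base units: A
C does NOT reduce to A; a valid unit for electric current would be e.g. A.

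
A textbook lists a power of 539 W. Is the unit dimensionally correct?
Yes

power has SI base units: kg * m^2 / s^3
W reduces to the same SI base units, so it is a valid unit for power.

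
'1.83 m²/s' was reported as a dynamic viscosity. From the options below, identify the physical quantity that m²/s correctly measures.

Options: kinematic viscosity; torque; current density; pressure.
kinematic viscosity

dynamic viscosity should have units dimensionally equivalent to kg / (m * s) (e.g. Pa·s).
The given unit 'm²/s' reduces to m^2 / s. Of the listed options, that is the dimensionality of kinematic viscosity.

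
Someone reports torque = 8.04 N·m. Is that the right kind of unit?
Yes

torque has SI base units: kg * m^2 / s^2
N·m reduces to the same SI base units, so it is a valid unit for torque.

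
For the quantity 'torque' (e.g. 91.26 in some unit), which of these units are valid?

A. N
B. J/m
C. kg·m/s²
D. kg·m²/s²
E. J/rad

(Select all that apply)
D, E

torque has SI base units: kg * m^2 / s^2

Checking each option against kg * m^2 / s^2:
  A. N: ✗ does not match
  B. J/m: ✗ does not match
  C. kg·m/s²: ✗ does not match
  D. kg·m²/s²: ✓ matches
  E. J/rad: ✓ matches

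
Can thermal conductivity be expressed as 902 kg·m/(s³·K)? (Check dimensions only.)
Yes

thermal conductivity has SI base units: kg * m / (s^3 * K)
kg·m/(s³·K) reduces to the same SI base units, so it is a valid unit for thermal conductivity.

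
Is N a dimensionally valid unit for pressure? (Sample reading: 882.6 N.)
No

pressure has SI base units: kg / (m * s^2)
N does NOT reduce to kg / (m * s^2); a valid unit for pressure would be e.g. Pa.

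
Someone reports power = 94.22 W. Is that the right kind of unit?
Yes

power has SI base units: kg * m^2 / s^3
W reduces to the same SI base units, so it is a valid unit for power.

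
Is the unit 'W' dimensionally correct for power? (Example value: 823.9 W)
Yes

power has SI base units: kg * m^2 / s^3
W reduces to the same SI base units, so it is a valid unit for power.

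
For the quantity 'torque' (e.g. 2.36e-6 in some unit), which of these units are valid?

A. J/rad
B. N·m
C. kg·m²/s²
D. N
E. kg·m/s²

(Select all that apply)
A, B, C

torque has SI base units: kg * m^2 / s^2

Checking each option against kg * m^2 / s^2:
  A. J/rad: ✓ matches
  B. N·m: ✓ matches
  C. kg·m²/s²: ✓ matches
  D. N: ✗ does not match
  E. kg·m/s²: ✗ does not match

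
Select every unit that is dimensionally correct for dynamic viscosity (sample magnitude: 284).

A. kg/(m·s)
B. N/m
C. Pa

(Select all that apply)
A

dynamic viscosity has SI base units: kg / (m * s)

Checking each option against kg / (m * s):
  A. kg/(m·s): ✓ matches
  B. N/m: ✗ does not match
  C. Pa: ✗ does not match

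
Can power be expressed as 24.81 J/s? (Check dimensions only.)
Yes

power has SI base units: kg * m^2 / s^3
J/s reduces to the same SI base units, so it is a valid unit for power.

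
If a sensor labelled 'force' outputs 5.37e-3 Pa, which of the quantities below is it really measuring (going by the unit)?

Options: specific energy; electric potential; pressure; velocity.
pressure

force should have units dimensionally equivalent to kg * m / s^2 (e.g. N).
The given unit 'Pa' reduces to kg / (m * s^2). Of the listed options, that is the dimensionality of pressure.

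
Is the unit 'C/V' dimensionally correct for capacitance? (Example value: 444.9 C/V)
Yes

capacitance has SI base units: A^2 * s^4 / (kg * m^2)
C/V reduces to the same SI base units, so it is a valid unit for capacitance.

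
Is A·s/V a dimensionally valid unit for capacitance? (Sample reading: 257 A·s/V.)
Yes

capacitance has SI base units: A^2 * s^4 / (kg * m^2)
A·s/V reduces to the same SI base units, so it is a valid unit for capacitance.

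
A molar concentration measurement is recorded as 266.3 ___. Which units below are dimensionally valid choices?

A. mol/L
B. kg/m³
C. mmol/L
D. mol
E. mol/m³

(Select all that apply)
A, C, E

molar concentration has SI base units: mol / m^3

Checking each option against mol / m^3:
  A. mol/L: ✓ matches
  B. kg/m³: ✗ does not match
  C. mmol/L: ✓ matches
  D. mol: ✗ does not match
  E. mol/m³: ✓ matches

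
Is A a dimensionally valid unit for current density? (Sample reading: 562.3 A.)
No

current density has SI base units: A / m^2
A does NOT reduce to A / m^2; a valid unit for current density would be e.g. A/m².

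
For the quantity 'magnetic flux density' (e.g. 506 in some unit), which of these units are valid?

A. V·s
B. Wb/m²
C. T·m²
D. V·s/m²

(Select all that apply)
B, D

magnetic flux density has SI base units: kg / (A * s^2)

Checking each option against kg / (A * s^2):
  A. V·s: ✗ does not match
  B. Wb/m²: ✓ matches
  C. T·m²: ✗ does not match
  D. V·s/m²: ✓ matches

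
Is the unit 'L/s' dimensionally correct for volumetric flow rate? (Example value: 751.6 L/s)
Yes

volumetric flow rate has SI base units: m^3 / s
L/s reduces to the same SI base units, so it is a valid unit for volumetric flow rate.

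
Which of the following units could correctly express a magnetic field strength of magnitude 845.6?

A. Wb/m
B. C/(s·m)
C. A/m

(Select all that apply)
B, C

magnetic field strength has SI base units: A / m

Checking each option against A / m:
  A. Wb/m: ✗ does not match
  B. C/(s·m): ✓ matches
  C. A/m: ✓ matches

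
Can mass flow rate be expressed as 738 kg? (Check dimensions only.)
No

mass flow rate has SI base units: kg / s
kg does NOT reduce to kg / s; a valid unit for mass flow rate would be e.g. kg/s.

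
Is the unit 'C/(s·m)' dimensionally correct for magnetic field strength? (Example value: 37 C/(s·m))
Yes

magnetic field strength has SI base units: A / m
C/(s·m) reduces to the same SI base units, so it is a valid unit for magnetic field strength.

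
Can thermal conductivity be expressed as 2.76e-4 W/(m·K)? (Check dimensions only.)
Yes

thermal conductivity has SI base units: kg * m / (s^3 * K)
W/(m·K) reduces to the same SI base units, so it is a valid unit for thermal conductivity.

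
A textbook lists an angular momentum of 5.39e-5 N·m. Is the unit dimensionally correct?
No

angular momentum has SI base units: kg * m^2 / s
N·m does NOT reduce to kg * m^2 / s; a valid unit for angular momentum would be e.g. kg·m²/s.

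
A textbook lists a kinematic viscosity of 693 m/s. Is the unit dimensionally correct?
No

kinematic viscosity has SI base units: m^2 / s
m/s does NOT reduce to m^2 / s; a valid unit for kinematic viscosity would be e.g. m²/s.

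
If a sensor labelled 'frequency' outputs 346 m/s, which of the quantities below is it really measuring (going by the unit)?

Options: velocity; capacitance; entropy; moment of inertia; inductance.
velocity

frequency should have units dimensionally equivalent to 1 / s (e.g. Hz).
The given unit 'm/s' reduces to m / s. Of the listed options, that is the dimensionality of velocity.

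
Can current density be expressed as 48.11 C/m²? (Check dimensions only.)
No

current density has SI base units: A / m^2
C/m² does NOT reduce to A / m^2; a valid unit for current density would be e.g. A/m².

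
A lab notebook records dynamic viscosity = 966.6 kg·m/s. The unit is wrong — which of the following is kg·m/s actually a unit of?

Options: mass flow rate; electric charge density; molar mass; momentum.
momentum

dynamic viscosity should have units dimensionally equivalent to kg / (m * s) (e.g. Pa·s).
The given unit 'kg·m/s' reduces to kg * m / s. Of the listed options, that is the dimensionality of momentum.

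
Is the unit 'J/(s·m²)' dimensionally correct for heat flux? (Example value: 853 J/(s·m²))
Yes

heat flux has SI base units: kg / s^3
J/(s·m²) reduces to the same SI base units, so it is a valid unit for heat flux.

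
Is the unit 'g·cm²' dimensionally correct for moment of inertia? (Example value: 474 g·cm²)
Yes

moment of inertia has SI base units: kg * m^2
g·cm² reduces to the same SI base units, so it is a valid unit for moment of inertia.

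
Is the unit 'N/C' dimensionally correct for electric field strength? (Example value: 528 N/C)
Yes

electric field strength has SI base units: kg * m / (A * s^3)
N/C reduces to the same SI base units, so it is a valid unit for electric field strength.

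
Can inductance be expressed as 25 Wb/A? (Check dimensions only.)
Yes

inductance has SI base units: kg * m^2 / (A^2 * s^2)
Wb/A reduces to the same SI base units, so it is a valid unit for inductance.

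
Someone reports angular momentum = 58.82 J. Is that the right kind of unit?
No

angular momentum has SI base units: kg * m^2 / s
J does NOT reduce to kg * m^2 / s; a valid unit for angular momentum would be e.g. kg·m²/s.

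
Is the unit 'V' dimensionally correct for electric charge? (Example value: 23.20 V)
No

electric charge has SI base units: A * s
V does NOT reduce to A * s; a valid unit for electric charge would be e.g. C.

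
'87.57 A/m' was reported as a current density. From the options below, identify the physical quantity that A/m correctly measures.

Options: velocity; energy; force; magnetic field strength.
magnetic field strength

current density should have units dimensionally equivalent to A / m^2 (e.g. A/m²).
The given unit 'A/m' reduces to A / m. Of the listed options, that is the dimensionality of magnetic field strength.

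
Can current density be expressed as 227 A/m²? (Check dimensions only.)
Yes

current density has SI base units: A / m^2
A/m² reduces to the same SI base units, so it is a valid unit for current density.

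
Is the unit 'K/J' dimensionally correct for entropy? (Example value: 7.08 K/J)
No

entropy has SI base units: kg * m^2 / (s^2 * K)
K/J does NOT reduce to kg * m^2 / (s^2 * K); a valid unit for entropy would be e.g. J/K.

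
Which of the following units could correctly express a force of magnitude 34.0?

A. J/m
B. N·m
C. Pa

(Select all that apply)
A

force has SI base units: kg * m / s^2

Checking each option against kg * m / s^2:
  A. J/m: ✓ matches
  B. N·m: ✗ does not match
  C. Pa: ✗ does not match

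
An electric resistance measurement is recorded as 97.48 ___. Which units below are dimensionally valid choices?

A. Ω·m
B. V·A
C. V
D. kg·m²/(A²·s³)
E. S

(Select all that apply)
D

electric resistance has SI base units: kg * m^2 / (A^2 * s^3)

Checking each option against kg * m^2 / (A^2 * s^3):
  A. Ω·m: ✗ does not match
  B. V·A: ✗ does not match
  C. V: ✗ does not match
  D. kg·m²/(A²·s³): ✓ matches
  E. S: ✗ does not match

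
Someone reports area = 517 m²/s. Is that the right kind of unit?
No

area has SI base units: m^2
m²/s does NOT reduce to m^2; a valid unit for area would be e.g. m².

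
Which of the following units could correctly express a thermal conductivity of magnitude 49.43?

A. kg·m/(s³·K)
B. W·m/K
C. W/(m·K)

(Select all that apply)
A, C

thermal conductivity has SI base units: kg * m / (s^3 * K)

Checking each option against kg * m / (s^3 * K):
  A. kg·m/(s³·K): ✓ matches
  B. W·m/K: ✗ does not match
  C. W/(m·K): ✓ matches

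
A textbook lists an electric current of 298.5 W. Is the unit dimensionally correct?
No

electric current has SI base units: A
W does NOT reduce to A; a valid unit for electric current would be e.g. A.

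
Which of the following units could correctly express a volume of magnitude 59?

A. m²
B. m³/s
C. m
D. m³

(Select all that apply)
D

volume has SI base units: m^3

Checking each option against m^3:
  A. m²: ✗ does not match
  B. m³/s: ✗ does not match
  C. m: ✗ does not match
  D. m³: ✓ matches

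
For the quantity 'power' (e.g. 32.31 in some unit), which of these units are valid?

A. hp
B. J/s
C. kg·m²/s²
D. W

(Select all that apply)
A, B, D

power has SI base units: kg * m^2 / s^3

Checking each option against kg * m^2 / s^3:
  A. hp: ✓ matches
  B. J/s: ✓ matches
  C. kg·m²/s²: ✗ does not match
  D. W: ✓ matches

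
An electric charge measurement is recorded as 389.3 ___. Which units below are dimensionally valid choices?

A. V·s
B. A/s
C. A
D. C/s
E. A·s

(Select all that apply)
E

electric charge has SI base units: A * s

Checking each option against A * s:
  A. V·s: ✗ does not match
  B. A/s: ✗ does not match
  C. A: ✗ does not match
  D. C/s: ✗ does not match
  E. A·s: ✓ matches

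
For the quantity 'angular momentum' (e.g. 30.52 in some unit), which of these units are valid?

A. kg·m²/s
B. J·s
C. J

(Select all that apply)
A, B

angular momentum has SI base units: kg * m^2 / s

Checking each option against kg * m^2 / s:
  A. kg·m²/s: ✓ matches
  B. J·s: ✓ matches
  C. J: ✗ does not match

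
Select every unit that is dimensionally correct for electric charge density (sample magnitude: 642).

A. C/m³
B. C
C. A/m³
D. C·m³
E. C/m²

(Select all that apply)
A

electric charge density has SI base units: A * s / m^3

Checking each option against A * s / m^3:
  A. C/m³: ✓ matches
  B. C: ✗ does not match
  C. A/m³: ✗ does not match
  D. C·m³: ✗ does not match
  E. C/m²: ✗ does not match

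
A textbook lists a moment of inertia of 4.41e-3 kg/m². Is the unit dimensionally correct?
No

moment of inertia has SI base units: kg * m^2
kg/m² does NOT reduce to kg * m^2; a valid unit for moment of inertia would be e.g. kg·m².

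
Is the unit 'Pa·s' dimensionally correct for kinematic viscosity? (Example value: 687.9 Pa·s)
No

kinematic viscosity has SI base units: m^2 / s
Pa·s does NOT reduce to m^2 / s; a valid unit for kinematic viscosity would be e.g. m²/s.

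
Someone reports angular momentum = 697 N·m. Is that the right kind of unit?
No

angular momentum has SI base units: kg * m^2 / s
N·m does NOT reduce to kg * m^2 / s; a valid unit for angular momentum would be e.g. kg·m²/s.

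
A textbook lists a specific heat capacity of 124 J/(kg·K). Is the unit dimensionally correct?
Yes

specific heat capacity has SI base units: m^2 / (s^2 * K)
J/(kg·K) reduces to the same SI base units, so it is a valid unit for specific heat capacity.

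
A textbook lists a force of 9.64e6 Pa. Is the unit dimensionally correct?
No

force has SI base units: kg * m / s^2
Pa does NOT reduce to kg * m / s^2; a valid unit for force would be e.g. N.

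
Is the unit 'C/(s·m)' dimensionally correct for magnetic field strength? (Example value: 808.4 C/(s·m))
Yes

magnetic field strength has SI base units: A / m
C/(s·m) reduces to the same SI base units, so it is a valid unit for magnetic field strength.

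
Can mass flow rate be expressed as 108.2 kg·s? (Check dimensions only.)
No

mass flow rate has SI base units: kg / s
kg·s does NOT reduce to kg / s; a valid unit for mass flow rate would be e.g. kg/s.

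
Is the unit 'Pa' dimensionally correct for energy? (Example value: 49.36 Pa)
No

energy has SI base units: kg * m^2 / s^2
Pa does NOT reduce to kg * m^2 / s^2; a valid unit for energy would be e.g. J.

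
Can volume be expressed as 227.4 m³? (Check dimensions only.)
Yes

volume has SI base units: m^3
m³ reduces to the same SI base units, so it is a valid unit for volume.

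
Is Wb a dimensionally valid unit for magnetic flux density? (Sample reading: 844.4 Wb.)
No

magnetic flux density has SI base units: kg / (A * s^2)
Wb does NOT reduce to kg / (A * s^2); a valid unit for magnetic flux density would be e.g. T.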